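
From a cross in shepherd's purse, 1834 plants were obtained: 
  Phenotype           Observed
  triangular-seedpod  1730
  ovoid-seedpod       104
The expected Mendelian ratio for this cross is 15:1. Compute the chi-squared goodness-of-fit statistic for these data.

1.051

Under the 15:1 hypothesis (Σ ratio = 16, N = 1834):
  triangular-seedpod: 1834 × 15/16 = 1719.375
  ovoid-seedpod: 1834 × 1/16 = 114.625
χ² = Σ (O − E)² / E
  triangular-seedpod: (1730 − 1719.375)² / 1719.375 = 0.0657
  ovoid-seedpod: (104 − 114.625)² / 114.625 = 0.9849
χ² = 0.0657 + 0.9849 = 1.0506 ≈ 1.051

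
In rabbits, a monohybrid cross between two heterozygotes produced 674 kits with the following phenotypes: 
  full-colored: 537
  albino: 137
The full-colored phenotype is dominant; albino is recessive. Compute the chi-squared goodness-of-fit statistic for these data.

7.852

For a monohybrid cross between heterozygotes with complete dominance, the expected phenotypic ratio is 3:1.
Under the 3:1 hypothesis (Σ ratio = 4, N = 674):
  full-colored: 674 × 3/4 = 505.5
  albino: 674 × 1/4 = 168.5
χ² = Σ (O − E)² / E
  full-colored: (537 − 505.5)² / 505.5 = 1.9629
  albino: (137 − 168.5)² / 168.5 = 5.8887
χ² = 1.9629 + 5.8887 = 7.8516 ≈ 7.852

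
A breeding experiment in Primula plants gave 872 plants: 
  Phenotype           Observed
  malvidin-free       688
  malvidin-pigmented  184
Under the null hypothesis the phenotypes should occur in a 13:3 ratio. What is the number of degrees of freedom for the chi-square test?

A goodness-of-fit test with 2 phenotype classes has df = 2 − 1 = 1.

1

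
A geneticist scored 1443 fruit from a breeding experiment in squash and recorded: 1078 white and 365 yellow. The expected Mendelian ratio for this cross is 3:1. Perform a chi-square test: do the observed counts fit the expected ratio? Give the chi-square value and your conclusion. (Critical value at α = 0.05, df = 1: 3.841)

Expected counts for N = 1443 under a 3:1 ratio (total parts = 4):
  white: 1443 × 3/4 = 1082.25
  yellow: 1443 × 1/4 = 360.75
χ² = Σ (O − E)² / E
  white: (1078 − 1082.25)² / 1082.25 = 0.0167
  yellow: (365 − 360.75)² / 360.75 = 0.0501
χ² = 0.0167 + 0.0501 = 0.0668 ≈ 0.067
Degrees of freedom = 2 − 1 = 1; critical value at α = 0.05 is 3.841.
Since 0.067 < 3.841, we fail to reject the null hypothesis — the data are consistent with the 3:1 ratio.

0.067; consistent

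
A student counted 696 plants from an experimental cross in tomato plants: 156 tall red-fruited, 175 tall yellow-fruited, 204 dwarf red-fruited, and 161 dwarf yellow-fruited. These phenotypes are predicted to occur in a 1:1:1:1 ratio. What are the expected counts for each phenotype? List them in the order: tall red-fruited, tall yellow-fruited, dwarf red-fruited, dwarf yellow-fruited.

174, 174, 174, 174

Total ratio parts = 4. Expected numbers out of 696:
  tall red-fruited: 696 × 1/4 = 174
  tall yellow-fruited: 696 × 1/4 = 174
  dwarf red-fruited: 696 × 1/4 = 174
  dwarf yellow-fruited: 696 × 1/4 = 174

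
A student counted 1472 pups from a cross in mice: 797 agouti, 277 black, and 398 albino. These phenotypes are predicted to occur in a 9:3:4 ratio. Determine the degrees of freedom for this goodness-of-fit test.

2

A goodness-of-fit test with 3 phenotype classes has df = 3 − 1 = 2.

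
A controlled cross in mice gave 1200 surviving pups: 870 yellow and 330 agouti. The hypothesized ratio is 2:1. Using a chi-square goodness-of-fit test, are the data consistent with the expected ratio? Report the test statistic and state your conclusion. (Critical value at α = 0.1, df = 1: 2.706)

18.375; not consistent

Under the 2:1 hypothesis (Σ ratio = 3, N = 1200):
  yellow: 1200 × 2/3 = 800
  agouti: 1200 × 1/3 = 400
χ² = Σ (O − E)² / E
  yellow: (870 − 800)² / 800 = 6.1250
  agouti: (330 − 400)² / 400 = 12.2500
χ² = 6.1250 + 12.2500 = 18.375
Degrees of freedom = 2 − 1 = 1; critical value at α = 0.1 is 2.706.
Since 18.375 > 2.706, we reject the null hypothesis — the data do not fit the 2:1 ratio.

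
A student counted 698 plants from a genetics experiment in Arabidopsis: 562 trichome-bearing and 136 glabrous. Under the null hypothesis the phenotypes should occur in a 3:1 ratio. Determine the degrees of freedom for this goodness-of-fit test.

A goodness-of-fit test with 2 phenotype classes has df = 2 − 1 = 1.

1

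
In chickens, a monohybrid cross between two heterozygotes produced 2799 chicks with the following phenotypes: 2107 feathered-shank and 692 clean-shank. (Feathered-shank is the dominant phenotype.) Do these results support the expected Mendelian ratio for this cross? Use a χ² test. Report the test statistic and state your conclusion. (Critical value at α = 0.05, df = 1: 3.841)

For a monohybrid cross between heterozygotes with complete dominance, the expected phenotypic ratio is 3:1.
Expected counts for N = 2799 under a 3:1 ratio (total parts = 4):
  feathered-shank: 2799 × 3/4 = 2099.25
  clean-shank: 2799 × 1/4 = 699.75
χ² = Σ (O − E)² / E
  feathered-shank: (2107 − 2099.25)² / 2099.25 = 0.0286
  clean-shank: (692 − 699.75)² / 699.75 = 0.0858
χ² = 0.0286 + 0.0858 = 0.1144 ≈ 0.114
Degrees of freedom = 2 − 1 = 1; critical value at α = 0.05 is 3.841.
Since 0.114 < 3.841, we fail to reject the null hypothesis — the data are consistent with the 3:1 ratio.

0.114; consistent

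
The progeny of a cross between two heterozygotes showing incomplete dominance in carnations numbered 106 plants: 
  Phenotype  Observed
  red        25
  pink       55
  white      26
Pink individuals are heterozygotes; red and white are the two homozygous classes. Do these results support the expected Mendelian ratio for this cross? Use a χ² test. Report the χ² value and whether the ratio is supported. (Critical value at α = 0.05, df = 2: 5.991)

0.170; consistent

With incomplete dominance, a heterozygote × heterozygote cross gives a 1:2:1 phenotypic ratio.
The 1:2:1 ratio has 4 parts, so with N = 106 the expected counts are:
  red: 106 × 1/4 = 26.5
  pink: 106 × 2/4 = 53
  white: 106 × 1/4 = 26.5
χ² = Σ (O − E)² / E
  red: (25 − 26.5)² / 26.5 = 0.0849
  pink: (55 − 53)² / 53 = 0.0755
  white: (26 − 26.5)² / 26.5 = 0.0094
χ² = 0.0849 + 0.0755 + 0.0094 = 0.1698 ≈ 0.170
Degrees of freedom = 3 − 1 = 2; critical value at α = 0.05 is 5.991.
Since 0.170 < 5.991, we fail to reject the null hypothesis — the data are consistent with the 1:2:1 ratio.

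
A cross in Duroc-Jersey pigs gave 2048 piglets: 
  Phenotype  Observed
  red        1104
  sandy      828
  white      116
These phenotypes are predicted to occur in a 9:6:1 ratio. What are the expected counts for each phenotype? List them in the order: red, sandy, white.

The 9:6:1 ratio has 16 parts, so with N = 2048 the expected counts are:
  red: 2048 × 9/16 = 1152
  sandy: 2048 × 6/16 = 768
  white: 2048 × 1/16 = 128

1152, 768, 128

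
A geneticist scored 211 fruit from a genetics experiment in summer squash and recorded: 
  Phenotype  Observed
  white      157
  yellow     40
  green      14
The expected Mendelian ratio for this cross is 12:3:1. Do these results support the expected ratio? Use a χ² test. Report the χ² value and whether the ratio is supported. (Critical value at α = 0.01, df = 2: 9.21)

0.065; consistent

The 12:3:1 ratio has 16 parts, so with N = 211 the expected counts are:
  white: 211 × 12/16 = 158.25
  yellow: 211 × 3/16 = 39.5625
  green: 211 × 1/16 = 13.1875
χ² = Σ (O − E)² / E
  white: (157 − 158.25)² / 158.25 = 0.0099
  yellow: (40 − 39.5625)² / 39.5625 = 0.0048
  green: (14 − 13.1875)² / 13.1875 = 0.0501
χ² = 0.0099 + 0.0048 + 0.0501 = 0.0648 ≈ 0.065
Degrees of freedom = 3 − 1 = 2; critical value at α = 0.01 is 9.21.
Since 0.065 < 9.21, we fail to reject the null hypothesis — the data are consistent with the 12:3:1 ratio.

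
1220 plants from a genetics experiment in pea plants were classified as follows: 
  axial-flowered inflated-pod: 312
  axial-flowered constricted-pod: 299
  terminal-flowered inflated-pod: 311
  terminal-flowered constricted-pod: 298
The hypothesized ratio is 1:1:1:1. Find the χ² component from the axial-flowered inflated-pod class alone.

Under the 1:1:1:1 hypothesis (Σ ratio = 4, N = 1220):
  axial-flowered inflated-pod: 1220 × 1/4 = 305
  axial-flowered constricted-pod: 1220 × 1/4 = 305
  terminal-flowered inflated-pod: 1220 × 1/4 = 305
  terminal-flowered constricted-pod: 1220 × 1/4 = 305
Contribution of axial-flowered inflated-pod: (312 − 305)² / 305 = 0.1607

0.161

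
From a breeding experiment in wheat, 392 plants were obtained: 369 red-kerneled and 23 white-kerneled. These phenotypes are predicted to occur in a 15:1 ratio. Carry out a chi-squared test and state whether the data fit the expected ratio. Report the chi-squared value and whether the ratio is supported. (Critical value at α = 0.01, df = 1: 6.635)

0.098; consistent

Expected counts for N = 392 under a 15:1 ratio (total parts = 16):
  red-kerneled: 392 × 15/16 = 367.5
  white-kerneled: 392 × 1/16 = 24.5
χ² = Σ (O − E)² / E
  red-kerneled: (369 − 367.5)² / 367.5 = 0.0061
  white-kerneled: (23 − 24.5)² / 24.5 = 0.0918
χ² = 0.0061 + 0.0918 = 0.0979 ≈ 0.098
Degrees of freedom = 2 − 1 = 1; critical value at α = 0.01 is 6.635.
Since 0.098 < 6.635, we fail to reject the null hypothesis — the data are consistent with the 15:1 ratio.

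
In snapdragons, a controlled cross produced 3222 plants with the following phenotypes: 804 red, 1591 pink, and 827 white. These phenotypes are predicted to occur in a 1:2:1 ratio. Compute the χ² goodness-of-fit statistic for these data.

Expected counts for N = 3222 under a 1:2:1 ratio (total parts = 4):
  red: 3222 × 1/4 = 805.5
  pink: 3222 × 2/4 = 1611
  white: 3222 × 1/4 = 805.5
χ² = Σ (O − E)² / E
  red: (804 − 805.5)² / 805.5 = 0.0028
  pink: (1591 − 1611)² / 1611 = 0.2483
  white: (827 − 805.5)² / 805.5 = 0.5739
χ² = 0.0028 + 0.2483 + 0.5739 = 0.825

0.825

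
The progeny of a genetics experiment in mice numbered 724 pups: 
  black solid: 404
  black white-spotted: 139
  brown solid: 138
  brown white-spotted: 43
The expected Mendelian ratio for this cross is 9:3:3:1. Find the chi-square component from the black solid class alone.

0.026

Total ratio parts = 16. Expected numbers out of 724:
  black solid: 724 × 9/16 = 407.25
  black white-spotted: 724 × 3/16 = 135.75
  brown solid: 724 × 3/16 = 135.75
  brown white-spotted: 724 × 1/16 = 45.25
Contribution of black solid: (404 − 407.25)² / 407.25 = 0.0259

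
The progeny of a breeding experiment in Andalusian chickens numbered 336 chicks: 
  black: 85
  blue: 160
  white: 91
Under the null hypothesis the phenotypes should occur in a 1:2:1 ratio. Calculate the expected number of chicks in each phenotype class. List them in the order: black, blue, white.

Total ratio parts = 4. Expected numbers out of 336:
  black: 336 × 1/4 = 84
  blue: 336 × 2/4 = 168
  white: 336 × 1/4 = 84

84, 168, 84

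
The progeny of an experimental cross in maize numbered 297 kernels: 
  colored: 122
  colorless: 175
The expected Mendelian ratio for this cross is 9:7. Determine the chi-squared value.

Expected counts for N = 297 under a 9:7 ratio (total parts = 16):
  colored: 297 × 9/16 = 167.0625
  colorless: 297 × 7/16 = 129.9375
χ² = Σ (O − E)² / E
  colored: (122 − 167.0625)² / 167.0625 = 12.1549
  colorless: (175 − 129.9375)² / 129.9375 = 15.6277
χ² = 12.1549 + 15.6277 = 27.7826 ≈ 27.783

27.783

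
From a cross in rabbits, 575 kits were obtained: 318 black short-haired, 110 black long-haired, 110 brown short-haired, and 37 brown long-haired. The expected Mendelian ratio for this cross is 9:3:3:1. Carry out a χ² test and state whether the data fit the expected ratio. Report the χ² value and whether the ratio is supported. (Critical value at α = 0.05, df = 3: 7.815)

Under the 9:3:3:1 hypothesis (Σ ratio = 16, N = 575):
  black short-haired: 575 × 9/16 = 323.4375
  black long-haired: 575 × 3/16 = 107.8125
  brown short-haired: 575 × 3/16 = 107.8125
  brown long-haired: 575 × 1/16 = 35.9375
χ² = Σ (O − E)² / E
  black short-haired: (318 − 323.4375)² / 323.4375 = 0.0914
  black long-haired: (110 − 107.8125)² / 107.8125 = 0.0444
  brown short-haired: (110 − 107.8125)² / 107.8125 = 0.0444
  brown long-haired: (37 − 35.9375)² / 35.9375 = 0.0314
χ² = 0.0914 + 0.0444 + 0.0444 + 0.0314 = 0.2116 ≈ 0.212
Degrees of freedom = 4 − 1 = 3; critical value at α = 0.05 is 7.815.
Since 0.212 < 7.815, we fail to reject the null hypothesis — the data are consistent with the 9:3:3:1 ratio.

0.212; consistent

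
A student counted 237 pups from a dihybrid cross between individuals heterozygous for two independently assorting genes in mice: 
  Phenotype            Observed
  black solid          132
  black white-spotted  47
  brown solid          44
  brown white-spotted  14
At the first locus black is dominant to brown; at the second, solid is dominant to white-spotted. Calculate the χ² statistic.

0.210

A dihybrid F₂ with independent assortment and complete dominance at both loci gives a 9:3:3:1 phenotypic ratio.
Expected counts for N = 237 under a 9:3:3:1 ratio (total parts = 16):
  black solid: 237 × 9/16 = 133.3125
  black white-spotted: 237 × 3/16 = 44.4375
  brown solid: 237 × 3/16 = 44.4375
  brown white-spotted: 237 × 1/16 = 14.8125
χ² = Σ (O − E)² / E
  black solid: (132 − 133.3125)² / 133.3125 = 0.0129
  black white-spotted: (47 − 44.4375)² / 44.4375 = 0.1478
  brown solid: (44 − 44.4375)² / 44.4375 = 0.0043
  brown white-spotted: (14 − 14.8125)² / 14.8125 = 0.0446
χ² = 0.0129 + 0.1478 + 0.0043 + 0.0446 = 0.2096 ≈ 0.210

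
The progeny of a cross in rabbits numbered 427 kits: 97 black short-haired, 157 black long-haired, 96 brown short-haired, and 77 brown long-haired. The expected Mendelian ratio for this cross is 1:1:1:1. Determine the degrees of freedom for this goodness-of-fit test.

3

A goodness-of-fit test with 4 phenotype classes has df = 4 − 1 = 3.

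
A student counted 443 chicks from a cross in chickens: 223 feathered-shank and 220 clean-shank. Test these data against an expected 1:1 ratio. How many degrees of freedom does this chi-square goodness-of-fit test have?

1

A goodness-of-fit test with 2 phenotype classes has df = 2 − 1 = 1.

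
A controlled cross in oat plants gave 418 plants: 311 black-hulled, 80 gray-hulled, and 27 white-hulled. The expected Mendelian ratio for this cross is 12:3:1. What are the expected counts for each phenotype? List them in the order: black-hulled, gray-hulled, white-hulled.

313.5, 78.375, 26.125

Expected counts for N = 418 under a 12:3:1 ratio (total parts = 16):
  black-hulled: 418 × 12/16 = 313.5
  gray-hulled: 418 × 3/16 = 78.375
  white-hulled: 418 × 1/16 = 26.125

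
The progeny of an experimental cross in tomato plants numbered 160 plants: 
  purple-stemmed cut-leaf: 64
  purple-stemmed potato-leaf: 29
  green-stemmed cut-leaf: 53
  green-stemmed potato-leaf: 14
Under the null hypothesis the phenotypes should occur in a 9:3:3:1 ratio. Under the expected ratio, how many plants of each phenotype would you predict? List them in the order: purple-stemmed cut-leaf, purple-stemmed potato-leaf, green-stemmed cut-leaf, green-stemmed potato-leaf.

90, 30, 30, 10

Total ratio parts = 16. Expected numbers out of 160:
  purple-stemmed cut-leaf: 160 × 9/16 = 90
  purple-stemmed potato-leaf: 160 × 3/16 = 30
  green-stemmed cut-leaf: 160 × 3/16 = 30
  green-stemmed potato-leaf: 160 × 1/16 = 10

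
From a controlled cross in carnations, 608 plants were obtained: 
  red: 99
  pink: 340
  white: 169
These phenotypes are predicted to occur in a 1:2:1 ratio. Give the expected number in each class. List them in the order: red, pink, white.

152, 304, 152

Total ratio parts = 4. Expected numbers out of 608:
  red: 608 × 1/4 = 152
  pink: 608 × 2/4 = 304
  white: 608 × 1/4 = 152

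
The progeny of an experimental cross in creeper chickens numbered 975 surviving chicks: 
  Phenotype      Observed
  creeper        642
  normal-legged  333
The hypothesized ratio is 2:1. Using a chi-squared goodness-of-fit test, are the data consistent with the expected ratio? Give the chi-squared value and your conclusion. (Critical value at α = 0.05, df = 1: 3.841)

0.295; consistent

Expected counts for N = 975 under a 2:1 ratio (total parts = 3):
  creeper: 975 × 2/3 = 650
  normal-legged: 975 × 1/3 = 325
χ² = Σ (O − E)² / E
  creeper: (642 − 650)² / 650 = 0.0985
  normal-legged: (333 − 325)² / 325 = 0.1969
χ² = 0.0985 + 0.1969 = 0.2954 ≈ 0.295
Degrees of freedom = 2 − 1 = 1; critical value at α = 0.05 is 3.841.
Since 0.295 < 3.841, we fail to reject the null hypothesis — the data are consistent with the 2:1 ratio.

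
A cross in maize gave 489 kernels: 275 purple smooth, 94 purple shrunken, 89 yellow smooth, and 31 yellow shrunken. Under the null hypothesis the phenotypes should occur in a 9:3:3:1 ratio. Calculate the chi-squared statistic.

Total ratio parts = 16. Expected numbers out of 489:
  purple smooth: 489 × 9/16 = 275.0625
  purple shrunken: 489 × 3/16 = 91.6875
  yellow smooth: 489 × 3/16 = 91.6875
  yellow shrunken: 489 × 1/16 = 30.5625
χ² = Σ (O − E)² / E
  purple smooth: (275 − 275.0625)² / 275.0625 = 0.0000
  purple shrunken: (94 − 91.6875)² / 91.6875 = 0.0583
  yellow smooth: (89 − 91.6875)² / 91.6875 = 0.0788
  yellow shrunken: (31 − 30.5625)² / 30.5625 = 0.0063
χ² = 0.0000 + 0.0583 + 0.0788 + 0.0063 = 0.1434 ≈ 0.143

0.143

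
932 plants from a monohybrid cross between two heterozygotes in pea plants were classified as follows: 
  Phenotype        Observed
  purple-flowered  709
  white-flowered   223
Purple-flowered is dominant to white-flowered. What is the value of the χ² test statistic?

0.572

For a monohybrid cross between heterozygotes with complete dominance, the expected phenotypic ratio is 3:1.
Under the 3:1 hypothesis (Σ ratio = 4, N = 932):
  purple-flowered: 932 × 3/4 = 699
  white-flowered: 932 × 1/4 = 233
χ² = Σ (O − E)² / E
  purple-flowered: (709 − 699)² / 699 = 0.1431
  white-flowered: (223 − 233)² / 233 = 0.4292
χ² = 0.1431 + 0.4292 = 0.5723 ≈ 0.572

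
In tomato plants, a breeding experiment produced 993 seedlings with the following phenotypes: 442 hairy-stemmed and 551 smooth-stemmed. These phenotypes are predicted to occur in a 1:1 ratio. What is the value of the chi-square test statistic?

11.965

The 1:1 ratio has 2 parts, so with N = 993 the expected counts are:
  hairy-stemmed: 993 × 1/2 = 496.5
  smooth-stemmed: 993 × 1/2 = 496.5
χ² = Σ (O − E)² / E
  hairy-stemmed: (442 − 496.5)² / 496.5 = 5.9824
  smooth-stemmed: (551 − 496.5)² / 496.5 = 5.9824
χ² = 5.9824 + 5.9824 = 11.9648 ≈ 11.965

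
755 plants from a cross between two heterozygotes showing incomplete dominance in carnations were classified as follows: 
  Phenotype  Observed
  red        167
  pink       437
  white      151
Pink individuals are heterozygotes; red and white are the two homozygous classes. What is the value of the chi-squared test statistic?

With incomplete dominance, a heterozygote × heterozygote cross gives a 1:2:1 phenotypic ratio.
Expected counts for N = 755 under a 1:2:1 ratio (total parts = 4):
  red: 755 × 1/4 = 188.75
  pink: 755 × 2/4 = 377.5
  white: 755 × 1/4 = 188.75
χ² = Σ (O − E)² / E
  red: (167 − 188.75)² / 188.75 = 2.5063
  pink: (437 − 377.5)² / 377.5 = 9.3781
  white: (151 − 188.75)² / 188.75 = 7.5500
χ² = 2.5063 + 9.3781 + 7.5500 = 19.4344 ≈ 19.434

19.434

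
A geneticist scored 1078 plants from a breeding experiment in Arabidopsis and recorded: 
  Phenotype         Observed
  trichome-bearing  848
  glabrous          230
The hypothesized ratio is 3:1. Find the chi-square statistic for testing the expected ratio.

7.719

Expected counts for N = 1078 under a 3:1 ratio (total parts = 4):
  trichome-bearing: 1078 × 3/4 = 808.5
  glabrous: 1078 × 1/4 = 269.5
χ² = Σ (O − E)² / E
  trichome-bearing: (848 − 808.5)² / 808.5 = 1.9298
  glabrous: (230 − 269.5)² / 269.5 = 5.7894
χ² = 1.9298 + 5.7894 = 7.7192 ≈ 7.719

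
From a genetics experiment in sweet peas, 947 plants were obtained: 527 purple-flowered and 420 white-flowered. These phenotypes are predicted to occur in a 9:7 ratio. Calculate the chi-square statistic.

0.139

Total ratio parts = 16. Expected numbers out of 947:
  purple-flowered: 947 × 9/16 = 532.6875
  white-flowered: 947 × 7/16 = 414.3125
χ² = Σ (O − E)² / E
  purple-flowered: (527 − 532.6875)² / 532.6875 = 0.0607
  white-flowered: (420 − 414.3125)² / 414.3125 = 0.0781
χ² = 0.0607 + 0.0781 = 0.1388 ≈ 0.139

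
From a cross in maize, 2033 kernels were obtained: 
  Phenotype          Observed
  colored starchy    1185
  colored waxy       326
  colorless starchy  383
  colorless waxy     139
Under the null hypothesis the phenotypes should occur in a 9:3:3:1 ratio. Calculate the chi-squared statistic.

Total ratio parts = 16. Expected numbers out of 2033:
  colored starchy: 2033 × 9/16 = 1143.5625
  colored waxy: 2033 × 3/16 = 381.1875
  colorless starchy: 2033 × 3/16 = 381.1875
  colorless waxy: 2033 × 1/16 = 127.0625
χ² = Σ (O − E)² / E
  colored starchy: (1185 − 1143.5625)² / 1143.5625 = 1.5015
  colored waxy: (326 − 381.1875)² / 381.1875 = 7.9899
  colorless starchy: (383 − 381.1875)² / 381.1875 = 0.0086
  colorless waxy: (139 − 127.0625)² / 127.0625 = 1.1215
χ² = 1.5015 + 7.9899 + 0.0086 + 1.1215 = 10.6215 ≈ 10.622

10.622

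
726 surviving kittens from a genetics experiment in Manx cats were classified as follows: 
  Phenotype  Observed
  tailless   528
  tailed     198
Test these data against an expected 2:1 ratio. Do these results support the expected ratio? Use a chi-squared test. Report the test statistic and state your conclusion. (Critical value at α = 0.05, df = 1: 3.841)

12.000; not consistent

Total ratio parts = 3. Expected numbers out of 726:
  tailless: 726 × 2/3 = 484
  tailed: 726 × 1/3 = 242
χ² = Σ (O − E)² / E
  tailless: (528 − 484)² / 484 = 4.0000
  tailed: (198 − 242)² / 242 = 8.0000
χ² = 4.0000 + 8.0000 = 12.000
Degrees of freedom = 2 − 1 = 1; critical value at α = 0.05 is 3.841.
Since 12.000 > 3.841, we reject the null hypothesis — the data do not fit the 2:1 ratio.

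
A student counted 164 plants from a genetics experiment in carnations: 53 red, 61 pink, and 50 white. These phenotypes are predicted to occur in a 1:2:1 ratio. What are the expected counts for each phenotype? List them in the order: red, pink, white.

Total ratio parts = 4. Expected numbers out of 164:
  red: 164 × 1/4 = 41
  pink: 164 × 2/4 = 82
  white: 164 × 1/4 = 41

41, 82, 41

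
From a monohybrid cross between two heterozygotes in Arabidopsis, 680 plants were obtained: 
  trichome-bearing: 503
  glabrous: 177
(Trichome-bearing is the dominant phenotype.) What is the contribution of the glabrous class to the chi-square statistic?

For a monohybrid cross between heterozygotes with complete dominance, the expected phenotypic ratio is 3:1.
The 3:1 ratio has 4 parts, so with N = 680 the expected counts are:
  trichome-bearing: 680 × 3/4 = 510
  glabrous: 680 × 1/4 = 170
Contribution of glabrous: (177 − 170)² / 170 = 0.2882

0.288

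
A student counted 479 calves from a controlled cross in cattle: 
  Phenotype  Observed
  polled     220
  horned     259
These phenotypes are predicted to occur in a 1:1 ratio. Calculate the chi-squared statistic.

Under the 1:1 hypothesis (Σ ratio = 2, N = 479):
  polled: 479 × 1/2 = 239.5
  horned: 479 × 1/2 = 239.5
χ² = Σ (O − E)² / E
  polled: (220 − 239.5)² / 239.5 = 1.5877
  horned: (259 − 239.5)² / 239.5 = 1.5877
χ² = 1.5877 + 1.5877 = 3.1754 ≈ 3.175

3.175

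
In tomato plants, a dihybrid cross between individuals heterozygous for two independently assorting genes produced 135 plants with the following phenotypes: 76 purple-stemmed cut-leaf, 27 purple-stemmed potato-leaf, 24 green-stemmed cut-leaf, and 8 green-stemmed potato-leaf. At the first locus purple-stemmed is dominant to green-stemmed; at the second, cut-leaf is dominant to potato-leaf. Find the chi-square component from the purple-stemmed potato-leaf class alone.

0.113

A dihybrid F₂ with independent assortment and complete dominance at both loci gives a 9:3:3:1 phenotypic ratio.
Total ratio parts = 16. Expected numbers out of 135:
  purple-stemmed cut-leaf: 135 × 9/16 = 75.9375
  purple-stemmed potato-leaf: 135 × 3/16 = 25.3125
  green-stemmed cut-leaf: 135 × 3/16 = 25.3125
  green-stemmed potato-leaf: 135 × 1/16 = 8.4375
Contribution of purple-stemmed potato-leaf: (27 − 25.3125)² / 25.3125 = 0.1125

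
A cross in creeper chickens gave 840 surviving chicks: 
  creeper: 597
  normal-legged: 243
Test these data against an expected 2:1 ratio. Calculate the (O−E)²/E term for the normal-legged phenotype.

The 2:1 ratio has 3 parts, so with N = 840 the expected counts are:
  creeper: 840 × 2/3 = 560
  normal-legged: 840 × 1/3 = 280
Contribution of normal-legged: (243 − 280)² / 280 = 4.8893

4.889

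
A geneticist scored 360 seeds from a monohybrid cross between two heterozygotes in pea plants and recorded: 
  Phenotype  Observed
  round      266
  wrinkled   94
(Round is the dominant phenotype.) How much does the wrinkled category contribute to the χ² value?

For a monohybrid cross between heterozygotes with complete dominance, the expected phenotypic ratio is 3:1.
Total ratio parts = 4. Expected numbers out of 360:
  round: 360 × 3/4 = 270
  wrinkled: 360 × 1/4 = 90
Contribution of wrinkled: (94 − 90)² / 90 = 0.1778

0.178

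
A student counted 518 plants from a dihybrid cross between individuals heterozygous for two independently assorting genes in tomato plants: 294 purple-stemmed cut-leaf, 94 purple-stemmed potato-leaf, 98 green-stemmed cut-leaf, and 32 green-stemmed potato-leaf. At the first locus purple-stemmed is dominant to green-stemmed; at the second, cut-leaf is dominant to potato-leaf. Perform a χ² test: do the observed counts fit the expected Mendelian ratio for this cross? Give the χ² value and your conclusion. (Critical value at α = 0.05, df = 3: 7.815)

0.136; consistent

A dihybrid F₂ with independent assortment and complete dominance at both loci gives a 9:3:3:1 phenotypic ratio.
Under the 9:3:3:1 hypothesis (Σ ratio = 16, N = 518):
  purple-stemmed cut-leaf: 518 × 9/16 = 291.375
  purple-stemmed potato-leaf: 518 × 3/16 = 97.125
  green-stemmed cut-leaf: 518 × 3/16 = 97.125
  green-stemmed potato-leaf: 518 × 1/16 = 32.375
χ² = Σ (O − E)² / E
  purple-stemmed cut-leaf: (294 − 291.375)² / 291.375 = 0.0236
  purple-stemmed potato-leaf: (94 − 97.125)² / 97.125 = 0.1005
  green-stemmed cut-leaf: (98 − 97.125)² / 97.125 = 0.0079
  green-stemmed potato-leaf: (32 − 32.375)² / 32.375 = 0.0043
χ² = 0.0236 + 0.1005 + 0.0079 + 0.0043 = 0.1363 ≈ 0.136
Degrees of freedom = 4 − 1 = 3; critical value at α = 0.05 is 7.815.
Since 0.136 < 7.815, we fail to reject the null hypothesis — the data are consistent with the 9:3:3:1 ratio.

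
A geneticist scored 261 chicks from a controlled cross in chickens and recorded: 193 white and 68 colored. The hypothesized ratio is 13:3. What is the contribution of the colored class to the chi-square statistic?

7.425

The 13:3 ratio has 16 parts, so with N = 261 the expected counts are:
  white: 261 × 13/16 = 212.0625
  colored: 261 × 3/16 = 48.9375
Contribution of colored: (68 − 48.9375)² / 48.9375 = 7.4254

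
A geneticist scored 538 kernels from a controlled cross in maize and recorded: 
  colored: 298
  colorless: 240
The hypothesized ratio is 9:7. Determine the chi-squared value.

0.162

Total ratio parts = 16. Expected numbers out of 538:
  colored: 538 × 9/16 = 302.625
  colorless: 538 × 7/16 = 235.375
χ² = Σ (O − E)² / E
  colored: (298 − 302.625)² / 302.625 = 0.0707
  colorless: (240 − 235.375)² / 235.375 = 0.0909
χ² = 0.0707 + 0.0909 = 0.1616 ≈ 0.162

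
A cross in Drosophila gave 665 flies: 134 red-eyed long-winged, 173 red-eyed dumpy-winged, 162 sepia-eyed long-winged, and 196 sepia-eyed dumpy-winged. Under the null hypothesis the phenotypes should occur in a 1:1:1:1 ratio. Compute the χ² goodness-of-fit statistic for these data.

11.962

Under the 1:1:1:1 hypothesis (Σ ratio = 4, N = 665):
  red-eyed long-winged: 665 × 1/4 = 166.25
  red-eyed dumpy-winged: 665 × 1/4 = 166.25
  sepia-eyed long-winged: 665 × 1/4 = 166.25
  sepia-eyed dumpy-winged: 665 × 1/4 = 166.25
χ² = Σ (O − E)² / E
  red-eyed long-winged: (134 − 166.25)² / 166.25 = 6.2560
  red-eyed dumpy-winged: (173 − 166.25)² / 166.25 = 0.2741
  sepia-eyed long-winged: (162 − 166.25)² / 166.25 = 0.1086
  sepia-eyed dumpy-winged: (196 − 166.25)² / 166.25 = 5.3237
χ² = 6.2560 + 0.2741 + 0.1086 + 5.3237 = 11.9624 ≈ 11.962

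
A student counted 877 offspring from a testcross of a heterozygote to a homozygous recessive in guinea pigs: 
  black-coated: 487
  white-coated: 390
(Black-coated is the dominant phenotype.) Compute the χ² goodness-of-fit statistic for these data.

10.729

A testcross of a heterozygote (Aa × aa) gives a 1:1 phenotypic ratio.
Under the 1:1 hypothesis (Σ ratio = 2, N = 877):
  black-coated: 877 × 1/2 = 438.5
  white-coated: 877 × 1/2 = 438.5
χ² = Σ (O − E)² / E
  black-coated: (487 − 438.5)² / 438.5 = 5.3643
  white-coated: (390 − 438.5)² / 438.5 = 5.3643
χ² = 5.3643 + 5.3643 = 10.7286 ≈ 10.729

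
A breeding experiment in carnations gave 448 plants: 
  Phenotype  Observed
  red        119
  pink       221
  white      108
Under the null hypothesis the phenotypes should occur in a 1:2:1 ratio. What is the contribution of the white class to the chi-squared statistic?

0.143

The 1:2:1 ratio has 4 parts, so with N = 448 the expected counts are:
  red: 448 × 1/4 = 112
  pink: 448 × 2/4 = 224
  white: 448 × 1/4 = 112
Contribution of white: (108 − 112)² / 112 = 0.1429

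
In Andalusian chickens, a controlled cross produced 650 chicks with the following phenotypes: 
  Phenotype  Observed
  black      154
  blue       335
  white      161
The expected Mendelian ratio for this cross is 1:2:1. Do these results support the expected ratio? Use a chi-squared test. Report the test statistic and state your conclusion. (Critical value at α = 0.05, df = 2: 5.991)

0.766; consistent

Expected counts for N = 650 under a 1:2:1 ratio (total parts = 4):
  black: 650 × 1/4 = 162.5
  blue: 650 × 2/4 = 325
  white: 650 × 1/4 = 162.5
χ² = Σ (O − E)² / E
  black: (154 − 162.5)² / 162.5 = 0.4446
  blue: (335 − 325)² / 325 = 0.3077
  white: (161 − 162.5)² / 162.5 = 0.0138
χ² = 0.4446 + 0.3077 + 0.0138 = 0.7661 ≈ 0.766
Degrees of freedom = 3 − 1 = 2; critical value at α = 0.05 is 5.991.
Since 0.766 < 5.991, we fail to reject the null hypothesis — the data are consistent with the 1:2:1 ratio.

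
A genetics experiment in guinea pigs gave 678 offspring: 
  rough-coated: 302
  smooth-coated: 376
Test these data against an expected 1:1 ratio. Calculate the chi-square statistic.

8.077

Total ratio parts = 2. Expected numbers out of 678:
  rough-coated: 678 × 1/2 = 339
  smooth-coated: 678 × 1/2 = 339
χ² = Σ (O − E)² / E
  rough-coated: (302 − 339)² / 339 = 4.0383
  smooth-coated: (376 − 339)² / 339 = 4.0383
χ² = 4.0383 + 4.0383 = 8.0766 ≈ 8.077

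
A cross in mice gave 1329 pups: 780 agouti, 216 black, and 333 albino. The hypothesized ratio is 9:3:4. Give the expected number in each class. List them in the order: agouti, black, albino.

The 9:3:4 ratio has 16 parts, so with N = 1329 the expected counts are:
  agouti: 1329 × 9/16 = 747.5625
  black: 1329 × 3/16 = 249.1875
  albino: 1329 × 4/16 = 332.25

747.5625, 249.1875, 332.25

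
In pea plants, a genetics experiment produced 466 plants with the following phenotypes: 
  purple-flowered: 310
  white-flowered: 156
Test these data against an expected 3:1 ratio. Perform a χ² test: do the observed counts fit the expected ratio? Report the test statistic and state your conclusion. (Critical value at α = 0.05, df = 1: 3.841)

17.857; not consistent

Total ratio parts = 4. Expected numbers out of 466:
  purple-flowered: 466 × 3/4 = 349.5
  white-flowered: 466 × 1/4 = 116.5
χ² = Σ (O − E)² / E
  purple-flowered: (310 − 349.5)² / 349.5 = 4.4642
  white-flowered: (156 − 116.5)² / 116.5 = 13.3927
χ² = 4.4642 + 13.3927 = 17.8569 ≈ 17.857
Degrees of freedom = 2 − 1 = 1; critical value at α = 0.05 is 3.841.
Since 17.857 > 3.841, we reject the null hypothesis — the data do not fit the 3:1 ratio.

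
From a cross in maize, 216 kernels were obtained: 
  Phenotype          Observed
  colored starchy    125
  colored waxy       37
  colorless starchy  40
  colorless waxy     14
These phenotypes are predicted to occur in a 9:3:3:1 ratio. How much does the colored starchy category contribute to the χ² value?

The 9:3:3:1 ratio has 16 parts, so with N = 216 the expected counts are:
  colored starchy: 216 × 9/16 = 121.5
  colored waxy: 216 × 3/16 = 40.5
  colorless starchy: 216 × 3/16 = 40.5
  colorless waxy: 216 × 1/16 = 13.5
Contribution of colored starchy: (125 − 121.5)² / 121.5 = 0.1008

0.101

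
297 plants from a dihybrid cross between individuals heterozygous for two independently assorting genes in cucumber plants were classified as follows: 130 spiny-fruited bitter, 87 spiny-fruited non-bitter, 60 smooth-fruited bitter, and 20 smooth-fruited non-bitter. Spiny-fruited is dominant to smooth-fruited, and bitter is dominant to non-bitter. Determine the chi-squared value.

A dihybrid F₂ with independent assortment and complete dominance at both loci gives a 9:3:3:1 phenotypic ratio.
Under the 9:3:3:1 hypothesis (Σ ratio = 16, N = 297):
  spiny-fruited bitter: 297 × 9/16 = 167.0625
  spiny-fruited non-bitter: 297 × 3/16 = 55.6875
  smooth-fruited bitter: 297 × 3/16 = 55.6875
  smooth-fruited non-bitter: 297 × 1/16 = 18.5625
χ² = Σ (O − E)² / E
  spiny-fruited bitter: (130 − 167.0625)² / 167.0625 = 8.2222
  spiny-fruited non-bitter: (87 − 55.6875)² / 55.6875 = 17.6067
  smooth-fruited bitter: (60 − 55.6875)² / 55.6875 = 0.3340
  smooth-fruited non-bitter: (20 − 18.5625)² / 18.5625 = 0.1113
χ² = 8.2222 + 17.6067 + 0.3340 + 0.1113 = 26.2742 ≈ 26.274

26.274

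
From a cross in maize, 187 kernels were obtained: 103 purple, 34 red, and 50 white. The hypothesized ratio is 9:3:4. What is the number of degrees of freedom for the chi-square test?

2

A goodness-of-fit test with 3 phenotype classes has df = 3 − 1 = 2.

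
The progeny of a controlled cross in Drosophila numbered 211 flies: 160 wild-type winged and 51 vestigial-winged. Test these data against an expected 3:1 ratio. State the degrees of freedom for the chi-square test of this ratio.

A goodness-of-fit test with 2 phenotype classes has df = 2 − 1 = 1.

1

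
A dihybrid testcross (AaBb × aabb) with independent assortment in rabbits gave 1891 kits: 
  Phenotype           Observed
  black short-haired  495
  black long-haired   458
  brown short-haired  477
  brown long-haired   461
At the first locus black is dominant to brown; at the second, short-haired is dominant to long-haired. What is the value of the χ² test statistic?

1.838

A dihybrid testcross with independent assortment gives a 1:1:1:1 ratio.
Expected counts for N = 1891 under a 1:1:1:1 ratio (total parts = 4):
  black short-haired: 1891 × 1/4 = 472.75
  black long-haired: 1891 × 1/4 = 472.75
  brown short-haired: 1891 × 1/4 = 472.75
  brown long-haired: 1891 × 1/4 = 472.75
χ² = Σ (O − E)² / E
  black short-haired: (495 − 472.75)² / 472.75 = 1.0472
  black long-haired: (458 − 472.75)² / 472.75 = 0.4602
  brown short-haired: (477 − 472.75)² / 472.75 = 0.0382
  brown long-haired: (461 − 472.75)² / 472.75 = 0.2920
χ² = 1.0472 + 0.4602 + 0.0382 + 0.2920 = 1.8376 ≈ 1.838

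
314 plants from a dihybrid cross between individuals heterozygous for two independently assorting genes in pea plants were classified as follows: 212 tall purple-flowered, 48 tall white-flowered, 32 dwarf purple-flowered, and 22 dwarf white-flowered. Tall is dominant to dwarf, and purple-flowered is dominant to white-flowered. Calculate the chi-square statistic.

21.649

A dihybrid F₂ with independent assortment and complete dominance at both loci gives a 9:3:3:1 phenotypic ratio.
The 9:3:3:1 ratio has 16 parts, so with N = 314 the expected counts are:
  tall purple-flowered: 314 × 9/16 = 176.625
  tall white-flowered: 314 × 3/16 = 58.875
  dwarf purple-flowered: 314 × 3/16 = 58.875
  dwarf white-flowered: 314 × 1/16 = 19.625
χ² = Σ (O − E)² / E
  tall purple-flowered: (212 − 176.625)² / 176.625 = 7.0850
  tall white-flowered: (48 − 58.875)² / 58.875 = 2.0088
  dwarf purple-flowered: (32 − 58.875)² / 58.875 = 12.2678
  dwarf white-flowered: (22 − 19.625)² / 19.625 = 0.2874
χ² = 7.0850 + 2.0088 + 12.2678 + 0.2874 = 21.649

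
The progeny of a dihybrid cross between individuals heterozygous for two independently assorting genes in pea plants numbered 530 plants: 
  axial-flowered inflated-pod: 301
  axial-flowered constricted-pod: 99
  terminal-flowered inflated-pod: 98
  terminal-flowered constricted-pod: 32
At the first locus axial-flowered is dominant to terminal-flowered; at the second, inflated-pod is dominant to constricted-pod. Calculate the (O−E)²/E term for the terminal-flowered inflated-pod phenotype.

0.019

A dihybrid F₂ with independent assortment and complete dominance at both loci gives a 9:3:3:1 phenotypic ratio.
The 9:3:3:1 ratio has 16 parts, so with N = 530 the expected counts are:
  axial-flowered inflated-pod: 530 × 9/16 = 298.125
  axial-flowered constricted-pod: 530 × 3/16 = 99.375
  terminal-flowered inflated-pod: 530 × 3/16 = 99.375
  terminal-flowered constricted-pod: 530 × 1/16 = 33.125
Contribution of terminal-flowered inflated-pod: (98 − 99.375)² / 99.375 = 0.0190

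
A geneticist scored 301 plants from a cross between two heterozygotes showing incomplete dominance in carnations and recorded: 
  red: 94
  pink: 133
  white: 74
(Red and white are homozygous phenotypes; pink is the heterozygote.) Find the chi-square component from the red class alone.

With incomplete dominance, a heterozygote × heterozygote cross gives a 1:2:1 phenotypic ratio.
Total ratio parts = 4. Expected numbers out of 301:
  red: 301 × 1/4 = 75.25
  pink: 301 × 2/4 = 150.5
  white: 301 × 1/4 = 75.25
Contribution of red: (94 − 75.25)² / 75.25 = 4.6719

4.672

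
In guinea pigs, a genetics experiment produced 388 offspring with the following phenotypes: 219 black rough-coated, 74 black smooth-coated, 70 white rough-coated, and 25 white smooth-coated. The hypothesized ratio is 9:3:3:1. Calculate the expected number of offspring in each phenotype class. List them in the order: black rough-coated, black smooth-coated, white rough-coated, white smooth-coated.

Total ratio parts = 16. Expected numbers out of 388:
  black rough-coated: 388 × 9/16 = 218.25
  black smooth-coated: 388 × 3/16 = 72.75
  white rough-coated: 388 × 3/16 = 72.75
  white smooth-coated: 388 × 1/16 = 24.25

218.25, 72.75, 72.75, 24.25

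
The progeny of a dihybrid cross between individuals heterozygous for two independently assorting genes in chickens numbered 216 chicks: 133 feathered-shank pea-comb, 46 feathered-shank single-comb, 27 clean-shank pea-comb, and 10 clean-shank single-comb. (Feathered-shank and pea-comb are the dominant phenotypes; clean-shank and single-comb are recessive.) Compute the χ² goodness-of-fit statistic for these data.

A dihybrid F₂ with independent assortment and complete dominance at both loci gives a 9:3:3:1 phenotypic ratio.
Expected counts for N = 216 under a 9:3:3:1 ratio (total parts = 16):
  feathered-shank pea-comb: 216 × 9/16 = 121.5
  feathered-shank single-comb: 216 × 3/16 = 40.5
  clean-shank pea-comb: 216 × 3/16 = 40.5
  clean-shank single-comb: 216 × 1/16 = 13.5
χ² = Σ (O − E)² / E
  feathered-shank pea-comb: (133 − 121.5)² / 121.5 = 1.0885
  feathered-shank single-comb: (46 − 40.5)² / 40.5 = 0.7469
  clean-shank pea-comb: (27 − 40.5)² / 40.5 = 4.5000
  clean-shank single-comb: (10 − 13.5)² / 13.5 = 0.9074
χ² = 1.0885 + 0.7469 + 4.5000 + 0.9074 = 7.2428 ≈ 7.243

7.243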